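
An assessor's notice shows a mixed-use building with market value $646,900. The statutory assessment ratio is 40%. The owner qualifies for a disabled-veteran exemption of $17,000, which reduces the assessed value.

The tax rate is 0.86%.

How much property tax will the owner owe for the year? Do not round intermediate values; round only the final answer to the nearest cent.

Assessed value = $646,900 × 0.4 = $258,760
Taxable value = $258,760 − $17,000 = $241,760
Tax = $241,760 × 0.0086 = $2,079.136

$2,079.14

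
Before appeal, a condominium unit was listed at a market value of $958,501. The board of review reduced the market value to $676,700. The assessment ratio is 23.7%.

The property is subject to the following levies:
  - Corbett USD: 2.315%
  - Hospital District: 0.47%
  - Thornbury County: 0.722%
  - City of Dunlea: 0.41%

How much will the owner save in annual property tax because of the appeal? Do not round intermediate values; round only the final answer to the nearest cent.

Old assessed value = $958,501 × 0.237 = $227,164.737
New assessed value = $676,700 × 0.237 = $160,377.9
Combined rate = 0.02315 + 0.0047 + 0.00722 + 0.0041 = 0.03917
Old tax = $227,164.737 × 0.03917 = $8,898.04274829
New tax = $160,377.9 × 0.03917 = $6,282.002343
Reduction = $8,898.04274829 − $6,282.002343 = $2,616.04040529

$2,616.04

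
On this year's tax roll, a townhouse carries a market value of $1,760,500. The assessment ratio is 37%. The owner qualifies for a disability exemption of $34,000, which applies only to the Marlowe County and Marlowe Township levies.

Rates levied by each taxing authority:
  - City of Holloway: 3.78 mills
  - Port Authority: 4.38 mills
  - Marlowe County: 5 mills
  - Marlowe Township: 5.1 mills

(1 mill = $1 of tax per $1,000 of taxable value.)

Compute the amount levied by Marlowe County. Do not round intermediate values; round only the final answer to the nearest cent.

$3,086.93

Assessed value = $1,760,500 × 0.37 = $651,385
Marlowe County taxable value = $651,385 − $34,000 = $617,385
Marlowe County levy = $617,385 × 0.005 = $3,086.925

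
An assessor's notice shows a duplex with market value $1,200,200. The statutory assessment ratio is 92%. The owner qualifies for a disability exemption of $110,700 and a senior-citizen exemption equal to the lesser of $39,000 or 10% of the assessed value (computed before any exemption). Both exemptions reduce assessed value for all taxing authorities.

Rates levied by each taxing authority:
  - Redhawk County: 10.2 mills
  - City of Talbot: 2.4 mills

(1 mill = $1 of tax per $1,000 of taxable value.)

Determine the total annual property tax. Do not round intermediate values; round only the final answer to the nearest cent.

Assessed value = $1,200,200 × 0.92 = $1,104,184
Senior-citizen exemption = min($39,000, 10% × $1,104,184) = min($39,000, $110,418.4) = $39,000 (dollar cap binds)
Taxable value = $1,104,184 − $110,700 − $39,000 = $954,484
Redhawk County: $954,484 × 0.0102 = $9,735.7368
City of Talbot: $954,484 × 0.0024 = $2,290.7616
Total = $12,026.4984

$12,026.50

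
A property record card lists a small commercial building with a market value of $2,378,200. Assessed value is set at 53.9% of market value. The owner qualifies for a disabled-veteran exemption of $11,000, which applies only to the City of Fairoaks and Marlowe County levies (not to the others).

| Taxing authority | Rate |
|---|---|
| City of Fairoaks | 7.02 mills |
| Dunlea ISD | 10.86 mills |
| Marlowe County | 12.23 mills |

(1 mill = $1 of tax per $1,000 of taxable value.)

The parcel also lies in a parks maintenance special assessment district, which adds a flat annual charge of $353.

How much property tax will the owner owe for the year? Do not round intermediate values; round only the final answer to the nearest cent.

$38,737.75

Assessed value = $2,378,200 × 0.539 = $1,281,849.8
City of Fairoaks: ($1,281,849.8 − $11,000) × 0.00702 = $1,270,849.8 × 0.00702 = $8,921.365596
Dunlea ISD: $1,281,849.8 × 0.01086 = $13,920.888828
Marlowe County: ($1,281,849.8 − $11,000) × 0.01223 = $1,270,849.8 × 0.01223 = $15,542.493054
Levies subtotal = $38,384.747478
Total = $38,384.747478 + $353 = $38,737.747478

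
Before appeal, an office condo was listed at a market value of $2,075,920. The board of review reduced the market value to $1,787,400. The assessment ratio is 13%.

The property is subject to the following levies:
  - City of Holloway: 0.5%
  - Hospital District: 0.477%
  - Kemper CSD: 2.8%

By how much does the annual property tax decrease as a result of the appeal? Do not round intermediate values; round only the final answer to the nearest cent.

$1,416.66

Old assessed value = $2,075,920 × 0.13 = $269,869.6
New assessed value = $1,787,400 × 0.13 = $232,362
Combined rate = 0.005 + 0.00477 + 0.028 = 0.03777
Old tax = $269,869.6 × 0.03777 = $10,192.974792
New tax = $232,362 × 0.03777 = $8,776.31274
Reduction = $10,192.974792 − $8,776.31274 = $1,416.662052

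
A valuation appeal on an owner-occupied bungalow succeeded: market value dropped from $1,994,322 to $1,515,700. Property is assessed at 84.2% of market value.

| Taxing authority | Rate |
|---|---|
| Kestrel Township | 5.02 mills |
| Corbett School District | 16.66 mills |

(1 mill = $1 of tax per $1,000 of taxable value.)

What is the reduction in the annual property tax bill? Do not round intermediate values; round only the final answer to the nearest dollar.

$8,737

Old assessed value = $1,994,322 × 0.842 = $1,679,219.124
New assessed value = $1,515,700 × 0.842 = $1,276,219.4
Combined rate = 0.00502 + 0.01666 = 0.02168
Old tax = $1,679,219.124 × 0.02168 = $36,405.47060832
New tax = $1,276,219.4 × 0.02168 = $27,668.436592
Reduction = $36,405.47060832 − $27,668.436592 = $8,737.03401632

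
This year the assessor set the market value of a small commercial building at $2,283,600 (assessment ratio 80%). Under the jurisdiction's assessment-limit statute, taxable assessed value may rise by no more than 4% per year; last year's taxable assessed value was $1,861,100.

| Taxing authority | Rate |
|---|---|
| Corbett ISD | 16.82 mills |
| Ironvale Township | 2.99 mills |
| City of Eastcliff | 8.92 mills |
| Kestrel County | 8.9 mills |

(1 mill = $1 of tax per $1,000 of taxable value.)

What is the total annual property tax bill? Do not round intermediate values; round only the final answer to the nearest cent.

Uncapped assessed value = $2,283,600 × 0.8 = $1,826,880
Cap limit = $1,861,100 × 1.04 = $1,935,544
Taxable assessed value = min($1,826,880, $1,935,544) = $1,826,880 (cap does not bind)
Corbett ISD: $1,826,880 × 0.01682 = $30,728.1216
Ironvale Township: $1,826,880 × 0.00299 = $5,462.3712
City of Eastcliff: $1,826,880 × 0.00892 = $16,295.7696
Kestrel County: $1,826,880 × 0.0089 = $16,259.232
Total = $68,745.4944

$68,745.49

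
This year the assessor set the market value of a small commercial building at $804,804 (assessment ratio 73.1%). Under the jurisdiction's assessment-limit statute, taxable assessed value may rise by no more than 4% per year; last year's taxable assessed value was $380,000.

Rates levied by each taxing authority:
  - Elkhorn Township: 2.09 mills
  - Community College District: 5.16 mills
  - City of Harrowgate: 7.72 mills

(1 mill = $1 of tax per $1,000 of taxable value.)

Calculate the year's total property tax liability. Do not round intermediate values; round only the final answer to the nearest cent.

$5,916.14

Uncapped assessed value = $804,804 × 0.731 = $588,311.724
Cap limit = $380,000 × 1.04 = $395,200
Taxable assessed value = min($588,311.724, $395,200) = $395,200 (cap binds)
Elkhorn Township: $395,200 × 0.00209 = $825.968
Community College District: $395,200 × 0.00516 = $2,039.232
City of Harrowgate: $395,200 × 0.00772 = $3,050.944
Total = $5,916.144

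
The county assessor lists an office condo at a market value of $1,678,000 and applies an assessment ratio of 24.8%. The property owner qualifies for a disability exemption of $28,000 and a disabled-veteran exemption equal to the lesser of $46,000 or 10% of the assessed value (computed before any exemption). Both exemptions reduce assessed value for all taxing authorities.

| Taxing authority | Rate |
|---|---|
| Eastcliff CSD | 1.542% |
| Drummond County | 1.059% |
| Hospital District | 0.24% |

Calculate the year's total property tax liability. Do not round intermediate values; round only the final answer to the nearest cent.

Assessed value = $1,678,000 × 0.248 = $416,144
Disabled-veteran exemption = min($46,000, 10% × $416,144) = min($46,000, $41,614.4) = $41,614.4 (percentage binds)
Taxable value = $416,144 − $28,000 − $41,614.4 = $346,529.6
Eastcliff CSD: $346,529.6 × 0.01542 = $5,343.486432
Drummond County: $346,529.6 × 0.01059 = $3,669.748464
Hospital District: $346,529.6 × 0.0024 = $831.67104
Total = $9,844.905936

$9,844.91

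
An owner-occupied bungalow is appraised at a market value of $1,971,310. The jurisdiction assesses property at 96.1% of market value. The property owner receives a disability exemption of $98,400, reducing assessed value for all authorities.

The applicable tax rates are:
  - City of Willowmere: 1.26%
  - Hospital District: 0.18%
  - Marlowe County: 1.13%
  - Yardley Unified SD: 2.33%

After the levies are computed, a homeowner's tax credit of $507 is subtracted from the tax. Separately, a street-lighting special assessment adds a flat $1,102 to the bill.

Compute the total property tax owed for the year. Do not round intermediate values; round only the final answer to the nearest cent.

Assessed value = $1,971,310 × 0.961 = $1,894,428.91
Taxable value = $1,894,428.91 − $98,400 = $1,796,028.91
City of Willowmere: $1,796,028.91 × 0.0126 = $22,629.964266
Hospital District: $1,796,028.91 × 0.0018 = $3,232.852038
Marlowe County: $1,796,028.91 × 0.0113 = $20,295.126683
Yardley Unified SD: $1,796,028.91 × 0.0233 = $41,847.473603
Levies subtotal = $88,005.41659
After credit = $88,005.41659 − $507 = $87,498.41659
Total = $87,498.41659 + $1,102 = $88,600.41659

$88,600.42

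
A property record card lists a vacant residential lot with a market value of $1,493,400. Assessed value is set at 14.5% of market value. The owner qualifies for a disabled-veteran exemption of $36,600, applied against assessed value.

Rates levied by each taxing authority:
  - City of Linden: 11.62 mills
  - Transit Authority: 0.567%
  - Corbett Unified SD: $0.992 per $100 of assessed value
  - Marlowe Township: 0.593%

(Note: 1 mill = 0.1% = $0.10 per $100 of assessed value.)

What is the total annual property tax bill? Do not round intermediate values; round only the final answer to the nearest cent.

$5,963.31

Assessed value = $1,493,400 × 0.145 = $216,543
Taxable value = $216,543 − $36,600 = $179,943
City of Linden: $179,943 × 0.01162 = $2,090.93766
Transit Authority: $179,943 × 0.00567 = $1,020.27681
Corbett Unified SD: $179,943 × 0.00992 = $1,785.03456
Marlowe Township: $179,943 × 0.00593 = $1,067.06199
Total = $5,963.31102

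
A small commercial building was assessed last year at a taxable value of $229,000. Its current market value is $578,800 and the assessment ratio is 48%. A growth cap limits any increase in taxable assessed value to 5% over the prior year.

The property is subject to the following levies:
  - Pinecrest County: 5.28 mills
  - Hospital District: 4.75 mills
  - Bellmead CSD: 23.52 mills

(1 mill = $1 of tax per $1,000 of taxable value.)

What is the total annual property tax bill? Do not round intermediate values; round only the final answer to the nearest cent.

Uncapped assessed value = $578,800 × 0.48 = $277,824
Cap limit = $229,000 × 1.05 = $240,450
Taxable assessed value = min($277,824, $240,450) = $240,450 (cap binds)
Pinecrest County: $240,450 × 0.00528 = $1,269.576
Hospital District: $240,450 × 0.00475 = $1,142.1375
Bellmead CSD: $240,450 × 0.02352 = $5,655.384
Total = $8,067.0975

$8,067.10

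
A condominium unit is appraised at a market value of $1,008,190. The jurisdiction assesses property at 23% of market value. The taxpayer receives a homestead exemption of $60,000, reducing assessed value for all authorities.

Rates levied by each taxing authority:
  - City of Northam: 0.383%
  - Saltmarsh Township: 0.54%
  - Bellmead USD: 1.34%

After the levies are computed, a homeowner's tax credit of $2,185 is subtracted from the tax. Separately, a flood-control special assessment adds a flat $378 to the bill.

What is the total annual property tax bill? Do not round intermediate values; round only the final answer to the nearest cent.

$2,082.73

Assessed value = $1,008,190 × 0.23 = $231,883.7
Taxable value = $231,883.7 − $60,000 = $171,883.7
City of Northam: $171,883.7 × 0.00383 = $658.314571
Saltmarsh Township: $171,883.7 × 0.0054 = $928.17198
Bellmead USD: $171,883.7 × 0.0134 = $2,303.24158
Levies subtotal = $3,889.728131
After credit = $3,889.728131 − $2,185 = $1,704.728131
Total = $1,704.728131 + $378 = $2,082.728131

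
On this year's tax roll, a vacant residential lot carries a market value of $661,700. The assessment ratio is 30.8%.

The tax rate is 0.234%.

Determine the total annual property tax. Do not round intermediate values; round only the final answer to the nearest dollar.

Assessed value = $661,700 × 0.308 = $203,803.6
Tax = $203,803.6 × 0.00234 = $476.900424

$477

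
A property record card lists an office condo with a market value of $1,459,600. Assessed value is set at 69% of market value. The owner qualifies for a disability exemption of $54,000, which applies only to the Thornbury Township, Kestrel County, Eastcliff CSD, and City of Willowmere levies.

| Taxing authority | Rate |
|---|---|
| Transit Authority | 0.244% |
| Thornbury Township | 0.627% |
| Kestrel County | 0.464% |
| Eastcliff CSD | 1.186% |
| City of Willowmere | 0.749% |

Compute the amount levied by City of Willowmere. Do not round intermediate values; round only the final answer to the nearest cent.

Assessed value = $1,459,600 × 0.69 = $1,007,124
City of Willowmere taxable value = $1,007,124 − $54,000 = $953,124
City of Willowmere levy = $953,124 × 0.00749 = $7,138.89876

$7,138.90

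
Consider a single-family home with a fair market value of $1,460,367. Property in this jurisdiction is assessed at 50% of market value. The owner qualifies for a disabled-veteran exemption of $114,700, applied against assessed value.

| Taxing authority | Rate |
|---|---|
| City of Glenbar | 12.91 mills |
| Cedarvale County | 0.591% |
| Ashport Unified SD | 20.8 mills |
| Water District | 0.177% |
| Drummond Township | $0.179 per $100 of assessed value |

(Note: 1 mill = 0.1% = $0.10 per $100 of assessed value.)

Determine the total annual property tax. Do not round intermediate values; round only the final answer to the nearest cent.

$26,576.58

Assessed value = $1,460,367 × 0.5 = $730,183.5
Taxable value = $730,183.5 − $114,700 = $615,483.5
City of Glenbar: $615,483.5 × 0.01291 = $7,945.891985
Cedarvale County: $615,483.5 × 0.00591 = $3,637.507485
Ashport Unified SD: $615,483.5 × 0.0208 = $12,802.0568
Water District: $615,483.5 × 0.00177 = $1,089.405795
Drummond Township: $615,483.5 × 0.00179 = $1,101.715465
Total = $26,576.57753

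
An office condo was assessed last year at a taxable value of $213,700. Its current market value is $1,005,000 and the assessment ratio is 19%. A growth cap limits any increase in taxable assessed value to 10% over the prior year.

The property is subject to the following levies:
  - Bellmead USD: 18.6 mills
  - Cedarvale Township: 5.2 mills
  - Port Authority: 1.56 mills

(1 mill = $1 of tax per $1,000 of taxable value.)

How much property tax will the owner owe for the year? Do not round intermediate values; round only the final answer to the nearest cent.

Uncapped assessed value = $1,005,000 × 0.19 = $190,950
Cap limit = $213,700 × 1.1 = $235,070
Taxable assessed value = min($190,950, $235,070) = $190,950 (cap does not bind)
Bellmead USD: $190,950 × 0.0186 = $3,551.67
Cedarvale Township: $190,950 × 0.0052 = $992.94
Port Authority: $190,950 × 0.00156 = $297.882
Total = $4,842.492

$4,842.49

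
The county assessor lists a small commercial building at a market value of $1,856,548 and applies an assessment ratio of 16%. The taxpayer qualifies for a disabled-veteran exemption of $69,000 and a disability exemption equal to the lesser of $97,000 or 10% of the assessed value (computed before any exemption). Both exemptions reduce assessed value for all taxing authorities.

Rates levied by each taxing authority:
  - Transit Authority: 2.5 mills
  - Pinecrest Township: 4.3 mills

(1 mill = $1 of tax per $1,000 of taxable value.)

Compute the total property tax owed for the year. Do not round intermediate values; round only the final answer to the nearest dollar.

Assessed value = $1,856,548 × 0.16 = $297,047.68
Disability exemption = min($97,000, 10% × $297,047.68) = min($97,000, $29,704.768) = $29,704.768 (percentage binds)
Taxable value = $297,047.68 − $69,000 − $29,704.768 = $198,342.912
Transit Authority: $198,342.912 × 0.0025 = $495.85728
Pinecrest Township: $198,342.912 × 0.0043 = $852.8745216
Total = $1,348.7318016

$1,349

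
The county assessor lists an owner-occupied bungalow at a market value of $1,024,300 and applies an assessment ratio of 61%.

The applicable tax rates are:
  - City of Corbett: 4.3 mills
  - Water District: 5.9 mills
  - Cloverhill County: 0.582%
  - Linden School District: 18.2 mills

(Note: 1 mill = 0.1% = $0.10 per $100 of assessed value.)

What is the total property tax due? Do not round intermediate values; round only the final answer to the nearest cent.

Assessed value = $1,024,300 × 0.61 = $624,823
City of Corbett: $624,823 × 0.0043 = $2,686.7389
Water District: $624,823 × 0.0059 = $3,686.4557
Cloverhill County: $624,823 × 0.00582 = $3,636.46986
Linden School District: $624,823 × 0.0182 = $11,371.7786
Total = $21,381.44306

$21,381.44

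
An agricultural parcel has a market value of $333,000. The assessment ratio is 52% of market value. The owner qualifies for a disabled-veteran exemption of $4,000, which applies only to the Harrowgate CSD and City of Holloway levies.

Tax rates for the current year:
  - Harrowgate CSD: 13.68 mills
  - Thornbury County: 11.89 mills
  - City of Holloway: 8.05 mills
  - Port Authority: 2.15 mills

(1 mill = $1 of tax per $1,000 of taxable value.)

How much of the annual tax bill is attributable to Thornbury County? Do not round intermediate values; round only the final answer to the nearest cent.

Assessed value = $333,000 × 0.52 = $173,160
Thornbury County taxable value = $173,160 (exemption does not apply)
Thornbury County levy = $173,160 × 0.01189 = $2,058.8724

$2,058.87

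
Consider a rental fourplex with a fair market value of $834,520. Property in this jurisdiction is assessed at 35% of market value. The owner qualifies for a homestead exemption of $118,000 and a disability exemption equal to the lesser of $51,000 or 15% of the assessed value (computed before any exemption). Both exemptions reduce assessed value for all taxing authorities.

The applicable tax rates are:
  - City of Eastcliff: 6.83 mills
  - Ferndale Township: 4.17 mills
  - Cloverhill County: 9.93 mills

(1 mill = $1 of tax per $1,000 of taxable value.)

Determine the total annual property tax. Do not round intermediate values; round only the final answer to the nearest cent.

Assessed value = $834,520 × 0.35 = $292,082
Disability exemption = min($51,000, 15% × $292,082) = min($51,000, $43,812.3) = $43,812.3 (percentage binds)
Taxable value = $292,082 − $118,000 − $43,812.3 = $130,269.7
City of Eastcliff: $130,269.7 × 0.00683 = $889.742051
Ferndale Township: $130,269.7 × 0.00417 = $543.224649
Cloverhill County: $130,269.7 × 0.00993 = $1,293.578121
Total = $2,726.544821

$2,726.54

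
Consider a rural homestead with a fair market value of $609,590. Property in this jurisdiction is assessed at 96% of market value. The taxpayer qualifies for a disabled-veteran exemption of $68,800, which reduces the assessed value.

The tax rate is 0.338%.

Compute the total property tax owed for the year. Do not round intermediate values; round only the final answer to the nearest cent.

$1,745.45

Assessed value = $609,590 × 0.96 = $585,206.4
Taxable value = $585,206.4 − $68,800 = $516,406.4
Tax = $516,406.4 × 0.00338 = $1,745.453632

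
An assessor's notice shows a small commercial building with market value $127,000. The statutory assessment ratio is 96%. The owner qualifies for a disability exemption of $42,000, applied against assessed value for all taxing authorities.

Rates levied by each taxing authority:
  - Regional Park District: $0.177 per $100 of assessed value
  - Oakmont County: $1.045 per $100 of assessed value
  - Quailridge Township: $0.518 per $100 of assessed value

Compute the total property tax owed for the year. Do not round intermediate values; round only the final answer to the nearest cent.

Assessed value = $127,000 × 0.96 = $121,920
Taxable value = $121,920 − $42,000 = $79,920
Regional Park District: $79,920 × 0.00177 = $141.4584
Oakmont County: $79,920 × 0.01045 = $835.164
Quailridge Township: $79,920 × 0.00518 = $413.9856
Total = $141.4584 + $835.164 + $413.9856 = $1,390.608

$1,390.61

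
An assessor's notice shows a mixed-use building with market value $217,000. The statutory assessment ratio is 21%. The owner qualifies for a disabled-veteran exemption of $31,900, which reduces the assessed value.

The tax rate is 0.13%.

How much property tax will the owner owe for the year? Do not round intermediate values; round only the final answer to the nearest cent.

Assessed value = $217,000 × 0.21 = $45,570
Taxable value = $45,570 − $31,900 = $13,670
Tax = $13,670 × 0.0013 = $17.771

$17.77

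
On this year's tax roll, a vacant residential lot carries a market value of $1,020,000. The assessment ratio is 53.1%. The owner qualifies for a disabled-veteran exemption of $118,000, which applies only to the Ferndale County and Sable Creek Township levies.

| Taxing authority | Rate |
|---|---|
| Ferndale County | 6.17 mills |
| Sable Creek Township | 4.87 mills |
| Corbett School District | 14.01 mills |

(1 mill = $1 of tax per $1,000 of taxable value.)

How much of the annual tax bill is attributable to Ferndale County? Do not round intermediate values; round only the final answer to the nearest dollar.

Assessed value = $1,020,000 × 0.531 = $541,620
Ferndale County taxable value = $541,620 − $118,000 = $423,620
Ferndale County levy = $423,620 × 0.00617 = $2,613.7354

$2,614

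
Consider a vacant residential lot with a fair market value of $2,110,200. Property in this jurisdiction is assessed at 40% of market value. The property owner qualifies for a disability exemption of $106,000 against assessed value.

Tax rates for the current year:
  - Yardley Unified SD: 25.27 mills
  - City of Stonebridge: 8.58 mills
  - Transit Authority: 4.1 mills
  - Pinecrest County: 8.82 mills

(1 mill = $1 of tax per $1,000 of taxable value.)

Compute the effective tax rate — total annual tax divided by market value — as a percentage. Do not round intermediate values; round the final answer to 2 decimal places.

1.64%

Assessed value = $2,110,200 × 0.4 = $844,080
Taxable value = $844,080 − $106,000 = $738,080
Yardley Unified SD: $738,080 × 0.02527 = $18,651.2816
City of Stonebridge: $738,080 × 0.00858 = $6,332.7264
Transit Authority: $738,080 × 0.0041 = $3,026.128
Pinecrest County: $738,080 × 0.00882 = $6,509.8656
Total tax = $34,520.0016
Effective rate = $34,520.0016 ÷ $2,110,200 = 1.64% of market value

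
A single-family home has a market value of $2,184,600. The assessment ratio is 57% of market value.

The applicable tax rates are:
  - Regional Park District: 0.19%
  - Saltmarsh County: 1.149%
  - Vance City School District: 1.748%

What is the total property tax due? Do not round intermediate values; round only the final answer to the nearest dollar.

$38,440

Assessed value = $2,184,600 × 0.57 = $1,245,222
Regional Park District: $1,245,222 × 0.0019 = $2,365.9218
Saltmarsh County: $1,245,222 × 0.01149 = $14,307.60078
Vance City School District: $1,245,222 × 0.01748 = $21,766.48056
Total = $2,365.9218 + $14,307.60078 + $21,766.48056 = $38,440.00314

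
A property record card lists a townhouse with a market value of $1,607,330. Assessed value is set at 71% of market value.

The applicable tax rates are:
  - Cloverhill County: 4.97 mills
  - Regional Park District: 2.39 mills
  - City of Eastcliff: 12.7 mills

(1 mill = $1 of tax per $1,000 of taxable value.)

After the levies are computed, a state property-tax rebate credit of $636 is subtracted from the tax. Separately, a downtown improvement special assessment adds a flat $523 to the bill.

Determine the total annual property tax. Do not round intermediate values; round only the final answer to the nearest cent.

$22,779.56

Assessed value = $1,607,330 × 0.71 = $1,141,204.3
Cloverhill County: $1,141,204.3 × 0.00497 = $5,671.785371
Regional Park District: $1,141,204.3 × 0.00239 = $2,727.478277
City of Eastcliff: $1,141,204.3 × 0.0127 = $14,493.29461
Levies subtotal = $22,892.558258
After credit = $22,892.558258 − $636 = $22,256.558258
Total = $22,256.558258 + $523 = $22,779.558258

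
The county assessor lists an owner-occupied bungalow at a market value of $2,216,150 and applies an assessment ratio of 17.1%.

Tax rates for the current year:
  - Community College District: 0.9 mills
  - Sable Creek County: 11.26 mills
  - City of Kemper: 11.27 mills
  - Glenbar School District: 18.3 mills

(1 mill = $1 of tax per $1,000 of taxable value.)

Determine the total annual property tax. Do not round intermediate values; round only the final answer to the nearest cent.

$15,814.07

Assessed value = $2,216,150 × 0.171 = $378,961.65
Community College District: $378,961.65 × 0.0009 = $341.065485
Sable Creek County: $378,961.65 × 0.01126 = $4,267.108179
City of Kemper: $378,961.65 × 0.01127 = $4,270.8977955
Glenbar School District: $378,961.65 × 0.0183 = $6,934.998195
Total = $341.065485 + $4,267.108179 + $4,270.8977955 + $6,934.998195 = $15,814.0696545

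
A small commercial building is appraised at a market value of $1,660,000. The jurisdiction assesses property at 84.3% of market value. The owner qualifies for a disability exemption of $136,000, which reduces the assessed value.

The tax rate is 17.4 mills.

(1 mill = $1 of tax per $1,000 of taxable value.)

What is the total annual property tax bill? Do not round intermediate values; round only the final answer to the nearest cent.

$21,982.81

Assessed value = $1,660,000 × 0.843 = $1,399,380
Taxable value = $1,399,380 − $136,000 = $1,263,380
Tax = $1,263,380 × 0.0174 = $21,982.812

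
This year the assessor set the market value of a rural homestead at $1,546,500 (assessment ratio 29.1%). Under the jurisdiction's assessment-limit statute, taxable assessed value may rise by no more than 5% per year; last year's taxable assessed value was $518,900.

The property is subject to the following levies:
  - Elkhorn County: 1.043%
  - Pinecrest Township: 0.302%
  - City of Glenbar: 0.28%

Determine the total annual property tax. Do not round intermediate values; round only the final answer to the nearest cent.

Uncapped assessed value = $1,546,500 × 0.291 = $450,031.5
Cap limit = $518,900 × 1.05 = $544,845
Taxable assessed value = min($450,031.5, $544,845) = $450,031.5 (cap does not bind)
Elkhorn County: $450,031.5 × 0.01043 = $4,693.828545
Pinecrest Township: $450,031.5 × 0.00302 = $1,359.09513
City of Glenbar: $450,031.5 × 0.0028 = $1,260.0882
Total = $7,313.011875

$7,313.01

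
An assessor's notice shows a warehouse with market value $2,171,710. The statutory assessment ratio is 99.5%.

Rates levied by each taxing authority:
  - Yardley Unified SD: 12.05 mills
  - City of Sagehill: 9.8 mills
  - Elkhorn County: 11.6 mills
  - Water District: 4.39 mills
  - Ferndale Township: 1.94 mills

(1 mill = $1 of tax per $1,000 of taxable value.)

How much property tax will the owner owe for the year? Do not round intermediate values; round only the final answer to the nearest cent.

Assessed value = $2,171,710 × 0.995 = $2,160,851.45
Yardley Unified SD: $2,160,851.45 × 0.01205 = $26,038.2599725
City of Sagehill: $2,160,851.45 × 0.0098 = $21,176.34421
Elkhorn County: $2,160,851.45 × 0.0116 = $25,065.87682
Water District: $2,160,851.45 × 0.00439 = $9,486.1378655
Ferndale Township: $2,160,851.45 × 0.00194 = $4,192.051813
Total = $26,038.2599725 + $21,176.34421 + $25,065.87682 + $9,486.1378655 + $4,192.051813 = $85,958.670681

$85,958.67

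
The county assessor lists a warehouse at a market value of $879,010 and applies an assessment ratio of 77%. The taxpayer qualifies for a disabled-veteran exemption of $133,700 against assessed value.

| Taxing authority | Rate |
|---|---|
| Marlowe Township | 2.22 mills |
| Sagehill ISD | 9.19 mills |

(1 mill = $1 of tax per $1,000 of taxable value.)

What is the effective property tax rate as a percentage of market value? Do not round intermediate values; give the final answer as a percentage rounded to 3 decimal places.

0.705%

Assessed value = $879,010 × 0.77 = $676,837.7
Taxable value = $676,837.7 − $133,700 = $543,137.7
Marlowe Township: $543,137.7 × 0.00222 = $1,205.765694
Sagehill ISD: $543,137.7 × 0.00919 = $4,991.435463
Total tax = $6,197.201157
Effective rate = $6,197.201157 ÷ $879,010 = 0.705% of market value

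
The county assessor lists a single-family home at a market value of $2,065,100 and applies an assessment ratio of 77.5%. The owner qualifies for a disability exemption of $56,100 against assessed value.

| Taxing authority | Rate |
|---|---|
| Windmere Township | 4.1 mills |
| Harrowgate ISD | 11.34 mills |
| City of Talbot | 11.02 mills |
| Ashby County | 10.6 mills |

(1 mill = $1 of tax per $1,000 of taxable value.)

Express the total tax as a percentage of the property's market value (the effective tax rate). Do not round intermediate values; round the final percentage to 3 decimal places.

Assessed value = $2,065,100 × 0.775 = $1,600,452.5
Taxable value = $1,600,452.5 − $56,100 = $1,544,352.5
Windmere Township: $1,544,352.5 × 0.0041 = $6,331.84525
Harrowgate ISD: $1,544,352.5 × 0.01134 = $17,512.95735
City of Talbot: $1,544,352.5 × 0.01102 = $17,018.76455
Ashby County: $1,544,352.5 × 0.0106 = $16,370.1365
Total tax = $57,233.70365
Effective rate = $57,233.70365 ÷ $2,065,100 = 2.771% of market value

2.771%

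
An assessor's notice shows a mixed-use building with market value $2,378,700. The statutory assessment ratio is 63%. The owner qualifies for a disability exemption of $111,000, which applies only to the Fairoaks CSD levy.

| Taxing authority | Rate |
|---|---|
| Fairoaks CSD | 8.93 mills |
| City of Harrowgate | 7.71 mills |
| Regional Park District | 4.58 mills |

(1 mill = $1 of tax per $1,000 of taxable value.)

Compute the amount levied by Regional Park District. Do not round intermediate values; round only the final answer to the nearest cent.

Assessed value = $2,378,700 × 0.63 = $1,498,581
Regional Park District taxable value = $1,498,581 (exemption does not apply)
Regional Park District levy = $1,498,581 × 0.00458 = $6,863.50098

$6,863.50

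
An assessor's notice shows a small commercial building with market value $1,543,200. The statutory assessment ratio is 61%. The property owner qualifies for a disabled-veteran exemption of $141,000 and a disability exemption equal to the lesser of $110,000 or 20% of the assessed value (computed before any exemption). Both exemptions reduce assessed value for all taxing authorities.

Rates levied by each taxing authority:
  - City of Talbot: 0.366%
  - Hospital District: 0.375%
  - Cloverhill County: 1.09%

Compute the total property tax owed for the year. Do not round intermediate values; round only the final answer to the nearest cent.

$12,640.35

Assessed value = $1,543,200 × 0.61 = $941,352
Disability exemption = min($110,000, 20% × $941,352) = min($110,000, $188,270.4) = $110,000 (dollar cap binds)
Taxable value = $941,352 − $141,000 − $110,000 = $690,352
City of Talbot: $690,352 × 0.00366 = $2,526.68832
Hospital District: $690,352 × 0.00375 = $2,588.82
Cloverhill County: $690,352 × 0.0109 = $7,524.8368
Total = $12,640.34512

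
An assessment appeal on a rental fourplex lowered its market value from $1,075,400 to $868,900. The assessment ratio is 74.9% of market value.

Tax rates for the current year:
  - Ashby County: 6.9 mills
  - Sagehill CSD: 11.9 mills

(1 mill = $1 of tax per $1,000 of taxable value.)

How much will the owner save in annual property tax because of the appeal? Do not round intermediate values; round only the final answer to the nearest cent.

Old assessed value = $1,075,400 × 0.749 = $805,474.6
New assessed value = $868,900 × 0.749 = $650,806.1
Combined rate = 0.0069 + 0.0119 = 0.0188
Old tax = $805,474.6 × 0.0188 = $15,142.92248
New tax = $650,806.1 × 0.0188 = $12,235.15468
Reduction = $15,142.92248 − $12,235.15468 = $2,907.7678

$2,907.77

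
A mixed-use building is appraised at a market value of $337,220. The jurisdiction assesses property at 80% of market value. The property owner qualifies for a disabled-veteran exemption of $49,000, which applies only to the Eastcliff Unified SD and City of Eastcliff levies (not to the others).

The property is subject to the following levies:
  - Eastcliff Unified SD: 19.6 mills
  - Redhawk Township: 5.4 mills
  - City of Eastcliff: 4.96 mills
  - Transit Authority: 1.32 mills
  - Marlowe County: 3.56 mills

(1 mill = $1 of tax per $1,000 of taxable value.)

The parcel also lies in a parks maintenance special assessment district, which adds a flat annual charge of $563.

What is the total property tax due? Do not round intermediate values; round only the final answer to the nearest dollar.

Assessed value = $337,220 × 0.8 = $269,776
Eastcliff Unified SD: ($269,776 − $49,000) × 0.0196 = $220,776 × 0.0196 = $4,327.2096
Redhawk Township: $269,776 × 0.0054 = $1,456.7904
City of Eastcliff: ($269,776 − $49,000) × 0.00496 = $220,776 × 0.00496 = $1,095.04896
Transit Authority: $269,776 × 0.00132 = $356.10432
Marlowe County: $269,776 × 0.00356 = $960.40256
Levies subtotal = $8,195.55584
Total = $8,195.55584 + $563 = $8,758.55584

$8,759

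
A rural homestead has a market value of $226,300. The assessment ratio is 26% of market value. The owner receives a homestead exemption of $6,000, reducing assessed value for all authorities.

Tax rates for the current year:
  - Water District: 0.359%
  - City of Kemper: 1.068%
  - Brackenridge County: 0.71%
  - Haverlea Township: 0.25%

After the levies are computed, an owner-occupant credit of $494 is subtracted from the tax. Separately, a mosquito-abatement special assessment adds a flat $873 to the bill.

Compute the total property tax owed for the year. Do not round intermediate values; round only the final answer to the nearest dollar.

Assessed value = $226,300 × 0.26 = $58,838
Taxable value = $58,838 − $6,000 = $52,838
Water District: $52,838 × 0.00359 = $189.68842
City of Kemper: $52,838 × 0.01068 = $564.30984
Brackenridge County: $52,838 × 0.0071 = $375.1498
Haverlea Township: $52,838 × 0.0025 = $132.095
Levies subtotal = $1,261.24306
After credit = $1,261.24306 − $494 = $767.24306
Total = $767.24306 + $873 = $1,640.24306

$1,640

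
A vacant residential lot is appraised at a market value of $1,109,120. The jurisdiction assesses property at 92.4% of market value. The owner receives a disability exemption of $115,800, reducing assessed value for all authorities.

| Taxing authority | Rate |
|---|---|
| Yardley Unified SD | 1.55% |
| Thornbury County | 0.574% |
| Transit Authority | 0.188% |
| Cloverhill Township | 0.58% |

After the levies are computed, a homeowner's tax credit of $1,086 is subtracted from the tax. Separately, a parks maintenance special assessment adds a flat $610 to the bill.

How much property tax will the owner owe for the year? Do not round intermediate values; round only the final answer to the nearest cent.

$25,813.06

Assessed value = $1,109,120 × 0.924 = $1,024,826.88
Taxable value = $1,024,826.88 − $115,800 = $909,026.88
Yardley Unified SD: $909,026.88 × 0.0155 = $14,089.91664
Thornbury County: $909,026.88 × 0.00574 = $5,217.8142912
Transit Authority: $909,026.88 × 0.00188 = $1,708.9705344
Cloverhill Township: $909,026.88 × 0.0058 = $5,272.355904
Levies subtotal = $26,289.0573696
After credit = $26,289.0573696 − $1,086 = $25,203.0573696
Total = $25,203.0573696 + $610 = $25,813.0573696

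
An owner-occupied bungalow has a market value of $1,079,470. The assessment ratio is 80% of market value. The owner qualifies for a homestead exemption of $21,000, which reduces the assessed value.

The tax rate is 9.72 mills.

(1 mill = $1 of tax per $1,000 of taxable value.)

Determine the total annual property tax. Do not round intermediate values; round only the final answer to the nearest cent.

$8,189.84

Assessed value = $1,079,470 × 0.8 = $863,576
Taxable value = $863,576 − $21,000 = $842,576
Tax = $842,576 × 0.00972 = $8,189.83872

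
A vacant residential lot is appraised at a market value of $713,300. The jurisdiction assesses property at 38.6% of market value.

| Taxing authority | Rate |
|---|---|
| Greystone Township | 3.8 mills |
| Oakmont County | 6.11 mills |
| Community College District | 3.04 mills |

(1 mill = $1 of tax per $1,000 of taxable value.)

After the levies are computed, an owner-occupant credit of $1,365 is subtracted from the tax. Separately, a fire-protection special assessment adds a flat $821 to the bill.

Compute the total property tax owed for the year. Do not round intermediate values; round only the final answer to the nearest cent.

$3,021.57

Assessed value = $713,300 × 0.386 = $275,333.8
Greystone Township: $275,333.8 × 0.0038 = $1,046.26844
Oakmont County: $275,333.8 × 0.00611 = $1,682.289518
Community College District: $275,333.8 × 0.00304 = $837.014752
Levies subtotal = $3,565.57271
After credit = $3,565.57271 − $1,365 = $2,200.57271
Total = $2,200.57271 + $821 = $3,021.57271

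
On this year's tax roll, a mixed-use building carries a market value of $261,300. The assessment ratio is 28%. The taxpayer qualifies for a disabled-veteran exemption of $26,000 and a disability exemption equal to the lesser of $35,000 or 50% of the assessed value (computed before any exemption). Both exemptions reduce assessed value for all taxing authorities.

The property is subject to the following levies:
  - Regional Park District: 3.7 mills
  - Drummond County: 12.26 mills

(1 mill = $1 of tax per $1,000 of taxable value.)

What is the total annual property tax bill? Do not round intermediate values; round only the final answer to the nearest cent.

Assessed value = $261,300 × 0.28 = $73,164
Disability exemption = min($35,000, 50% × $73,164) = min($35,000, $36,582) = $35,000 (dollar cap binds)
Taxable value = $73,164 − $26,000 − $35,000 = $12,164
Regional Park District: $12,164 × 0.0037 = $45.0068
Drummond County: $12,164 × 0.01226 = $149.13064
Total = $194.13744

$194.14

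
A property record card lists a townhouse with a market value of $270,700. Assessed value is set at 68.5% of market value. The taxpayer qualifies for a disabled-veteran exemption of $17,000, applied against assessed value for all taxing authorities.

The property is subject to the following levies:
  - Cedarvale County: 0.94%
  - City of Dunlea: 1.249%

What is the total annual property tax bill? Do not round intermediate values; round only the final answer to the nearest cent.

Assessed value = $270,700 × 0.685 = $185,429.5
Taxable value = $185,429.5 − $17,000 = $168,429.5
Cedarvale County: $168,429.5 × 0.0094 = $1,583.2373
City of Dunlea: $168,429.5 × 0.01249 = $2,103.684455
Total = $1,583.2373 + $2,103.684455 = $3,686.921755

$3,686.92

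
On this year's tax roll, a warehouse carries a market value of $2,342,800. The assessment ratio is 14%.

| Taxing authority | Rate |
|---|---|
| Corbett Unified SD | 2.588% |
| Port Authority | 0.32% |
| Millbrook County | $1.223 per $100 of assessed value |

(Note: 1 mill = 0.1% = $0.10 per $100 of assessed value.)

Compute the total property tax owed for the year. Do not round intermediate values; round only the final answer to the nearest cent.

Assessed value = $2,342,800 × 0.14 = $327,992
Corbett Unified SD: $327,992 × 0.02588 = $8,488.43296
Port Authority: $327,992 × 0.0032 = $1,049.5744
Millbrook County: $327,992 × 0.01223 = $4,011.34216
Total = $13,549.34952

$13,549.35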